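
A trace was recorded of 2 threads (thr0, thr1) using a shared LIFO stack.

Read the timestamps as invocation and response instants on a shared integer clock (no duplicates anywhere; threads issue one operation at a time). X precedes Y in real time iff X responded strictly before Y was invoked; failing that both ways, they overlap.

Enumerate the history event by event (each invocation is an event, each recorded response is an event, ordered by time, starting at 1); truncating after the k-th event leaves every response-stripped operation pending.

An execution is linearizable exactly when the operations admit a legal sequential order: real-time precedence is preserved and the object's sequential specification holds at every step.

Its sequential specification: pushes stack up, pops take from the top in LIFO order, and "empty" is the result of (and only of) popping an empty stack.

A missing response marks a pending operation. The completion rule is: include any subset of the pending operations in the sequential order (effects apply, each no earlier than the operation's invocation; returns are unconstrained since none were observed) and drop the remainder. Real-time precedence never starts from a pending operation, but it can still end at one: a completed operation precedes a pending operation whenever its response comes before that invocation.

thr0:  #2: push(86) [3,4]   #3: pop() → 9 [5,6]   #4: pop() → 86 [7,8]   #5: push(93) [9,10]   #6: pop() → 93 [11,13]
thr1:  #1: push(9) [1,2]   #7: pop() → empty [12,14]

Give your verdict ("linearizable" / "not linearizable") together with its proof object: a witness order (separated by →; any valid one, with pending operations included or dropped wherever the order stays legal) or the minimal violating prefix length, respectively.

events 1..5 are fine; event 6 — the response of #3 at time 6 — makes the prefix non-linearizable
one real-time candidate order over the 3 completed operations — the LIFO stack replay rejects it
one such order, #1, #2, #3, breaks at step 3 where #3 pop() → 9 is illegal

not linearizable — minimal violating prefix: 6 events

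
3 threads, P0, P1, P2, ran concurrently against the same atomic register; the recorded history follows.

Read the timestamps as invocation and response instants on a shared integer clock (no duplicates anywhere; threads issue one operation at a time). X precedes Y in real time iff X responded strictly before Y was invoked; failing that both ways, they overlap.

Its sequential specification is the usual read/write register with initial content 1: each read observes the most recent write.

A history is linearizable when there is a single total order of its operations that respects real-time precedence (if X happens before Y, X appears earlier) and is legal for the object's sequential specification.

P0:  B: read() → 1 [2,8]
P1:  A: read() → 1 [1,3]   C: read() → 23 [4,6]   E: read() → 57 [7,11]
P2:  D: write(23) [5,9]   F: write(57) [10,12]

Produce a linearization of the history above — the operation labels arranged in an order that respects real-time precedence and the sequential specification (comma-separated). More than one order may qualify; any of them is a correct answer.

A, B, D, C, F, E

1. A read() → 1, leaving value 1
2. B read() → 1, leaving value 1
3. D write(23), leaving value 23
4. C read() → 23, leaving value 23
5. F write(57), leaving value 57
6. E read() → 57, leaving value 57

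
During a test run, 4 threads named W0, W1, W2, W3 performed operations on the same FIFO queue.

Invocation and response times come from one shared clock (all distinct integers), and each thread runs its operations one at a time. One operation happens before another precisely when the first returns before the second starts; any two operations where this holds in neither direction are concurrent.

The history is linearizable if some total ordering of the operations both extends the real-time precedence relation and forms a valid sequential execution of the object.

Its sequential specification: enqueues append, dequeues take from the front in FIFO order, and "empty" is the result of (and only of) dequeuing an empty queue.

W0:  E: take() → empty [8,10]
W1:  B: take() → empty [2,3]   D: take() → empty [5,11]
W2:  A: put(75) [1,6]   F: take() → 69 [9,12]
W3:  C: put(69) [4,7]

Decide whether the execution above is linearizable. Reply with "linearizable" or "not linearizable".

events 1..10 are fine; event 11 — the response of D at time 11 — makes the prefix non-linearizable
11 orders of the 5 completed FIFO queue ops respect real time; none is legal
including or dropping the 1 pending operation (F) in any combination fails
sample order A, B, C, D, E (pending dropped) stalls at step 2 — B take() → empty has no legal effect
sample order A, B, C, E, D (pending dropped) stalls at step 2 — B take() → empty has no legal effect

not linearizable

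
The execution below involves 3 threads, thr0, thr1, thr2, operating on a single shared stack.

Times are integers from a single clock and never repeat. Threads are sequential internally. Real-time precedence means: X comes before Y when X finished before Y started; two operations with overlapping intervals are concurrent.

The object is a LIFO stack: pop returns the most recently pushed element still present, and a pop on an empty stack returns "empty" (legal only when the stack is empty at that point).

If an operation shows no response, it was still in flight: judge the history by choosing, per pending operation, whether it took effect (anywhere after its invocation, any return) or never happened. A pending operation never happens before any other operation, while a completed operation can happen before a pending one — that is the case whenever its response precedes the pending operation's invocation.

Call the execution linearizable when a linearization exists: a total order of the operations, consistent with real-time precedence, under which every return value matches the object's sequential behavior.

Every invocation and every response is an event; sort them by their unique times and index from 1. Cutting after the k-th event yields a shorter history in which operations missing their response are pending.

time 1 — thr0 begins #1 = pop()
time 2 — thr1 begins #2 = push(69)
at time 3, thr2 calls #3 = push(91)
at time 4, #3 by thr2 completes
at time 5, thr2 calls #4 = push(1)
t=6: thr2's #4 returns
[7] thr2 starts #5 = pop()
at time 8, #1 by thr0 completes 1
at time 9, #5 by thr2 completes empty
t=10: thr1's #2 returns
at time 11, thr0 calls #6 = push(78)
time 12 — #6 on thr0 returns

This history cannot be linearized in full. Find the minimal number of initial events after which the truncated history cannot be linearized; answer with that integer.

9

events 1..8 are linearizable; a witness order is #2, #3, #4, #1:
1. #2 push(69) (pending, included), leaving stack <69>
2. #3 push(91), leaving stack <69,91>
3. #4 push(1), leaving stack <69,91,1>
4. #1 pop() → 1, leaving stack <69,91>
adding event 9 (#5 responds at 9) leaves no legal real-time order
every completion of the 1 pending operation (#2) was checked; none linearizes
one such order, #1, #3, #4, #5 (pending dropped), breaks at step 1 where #1 pop() → 1 is illegal
one such order, #3, #1, #4, #5 (pending dropped), breaks at step 2 where #1 pop() → 1 is illegal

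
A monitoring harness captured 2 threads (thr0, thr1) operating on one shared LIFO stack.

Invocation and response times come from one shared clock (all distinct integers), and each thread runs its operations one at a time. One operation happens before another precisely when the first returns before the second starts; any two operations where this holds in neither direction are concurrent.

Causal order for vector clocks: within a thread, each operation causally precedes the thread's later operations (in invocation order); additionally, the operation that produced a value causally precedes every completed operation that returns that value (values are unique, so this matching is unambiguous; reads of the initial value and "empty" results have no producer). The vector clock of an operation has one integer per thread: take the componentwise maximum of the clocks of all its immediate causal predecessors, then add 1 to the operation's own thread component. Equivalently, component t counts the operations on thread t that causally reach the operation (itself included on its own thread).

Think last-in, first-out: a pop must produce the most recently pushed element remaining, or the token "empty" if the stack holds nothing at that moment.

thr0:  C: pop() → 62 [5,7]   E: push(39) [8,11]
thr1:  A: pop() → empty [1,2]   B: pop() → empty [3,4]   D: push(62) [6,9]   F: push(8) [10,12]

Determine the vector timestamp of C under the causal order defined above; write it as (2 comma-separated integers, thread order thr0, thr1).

(1, 3)

no predecessors for A (invoked 1): thr1 increments from zero → (0, 1)
from VC(A)=(0, 1), B (invoked 3) maxes components and bumps thr1 → (0, 2)
from VC(B)=(0, 2), D (invoked 6) maxes components and bumps thr1 → (0, 3)
from VC(D)=(0, 3), F (invoked 10) maxes components and bumps thr1 → (0, 4)
from VC(D)=(0, 3), C (invoked 5) maxes components and bumps thr0 → (1, 3)
from VC(C)=(1, 3), E (invoked 8) maxes components and bumps thr0 → (2, 3)
target: VC(C) = (1, 3)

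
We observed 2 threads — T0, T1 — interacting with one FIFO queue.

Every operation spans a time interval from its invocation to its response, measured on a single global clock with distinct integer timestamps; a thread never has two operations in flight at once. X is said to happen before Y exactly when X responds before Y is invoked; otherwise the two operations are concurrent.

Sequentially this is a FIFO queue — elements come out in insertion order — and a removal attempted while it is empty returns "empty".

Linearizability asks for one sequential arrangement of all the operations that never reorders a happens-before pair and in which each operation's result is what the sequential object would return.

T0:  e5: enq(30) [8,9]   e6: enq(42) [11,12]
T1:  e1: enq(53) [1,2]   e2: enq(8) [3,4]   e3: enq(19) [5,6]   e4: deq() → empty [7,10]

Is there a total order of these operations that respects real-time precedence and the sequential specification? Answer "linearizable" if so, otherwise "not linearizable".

not linearizable

through event 9 a valid linearization exists; event 10 (e4 responding at time 10) ends that
real-time-consistent orders of the 5 completed operations: 2 — all fail the FIFO queue replay
e.g. e1, e2, e3, e4, e5: illegal at step 4, since e4 deq() → empty cannot apply there
e.g. e1, e2, e3, e5, e4: illegal at step 5, since e4 deq() → empty cannot apply there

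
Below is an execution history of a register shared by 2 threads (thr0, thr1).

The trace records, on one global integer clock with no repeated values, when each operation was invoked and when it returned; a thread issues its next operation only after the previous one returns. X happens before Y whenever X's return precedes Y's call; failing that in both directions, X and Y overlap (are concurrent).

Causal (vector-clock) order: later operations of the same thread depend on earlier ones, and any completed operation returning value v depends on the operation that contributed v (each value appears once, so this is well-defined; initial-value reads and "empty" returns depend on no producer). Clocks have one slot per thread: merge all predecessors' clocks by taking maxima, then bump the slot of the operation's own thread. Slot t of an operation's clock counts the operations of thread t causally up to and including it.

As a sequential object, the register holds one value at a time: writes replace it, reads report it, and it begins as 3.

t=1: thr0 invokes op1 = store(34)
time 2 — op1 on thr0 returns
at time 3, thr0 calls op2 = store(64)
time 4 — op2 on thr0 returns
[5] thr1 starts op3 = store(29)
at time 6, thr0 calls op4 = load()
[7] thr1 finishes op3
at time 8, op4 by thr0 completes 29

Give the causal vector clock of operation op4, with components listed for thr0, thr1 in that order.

invoked at 5, op3 has no predecessors; its own thr1 bump gives (0, 1)
invoked at 1, op1 has no predecessors; its own thr0 bump gives (1, 0)
op2 (invocation 3): componentwise max over VC(op1)=(1, 0), +1 at thr0, giving (2, 0)
op4 (invocation 6): componentwise max over VC(op2)=(2, 0), VC(op3)=(0, 1), +1 at thr0, giving (3, 1)
target: VC(op4) = (3, 1)

(3, 1)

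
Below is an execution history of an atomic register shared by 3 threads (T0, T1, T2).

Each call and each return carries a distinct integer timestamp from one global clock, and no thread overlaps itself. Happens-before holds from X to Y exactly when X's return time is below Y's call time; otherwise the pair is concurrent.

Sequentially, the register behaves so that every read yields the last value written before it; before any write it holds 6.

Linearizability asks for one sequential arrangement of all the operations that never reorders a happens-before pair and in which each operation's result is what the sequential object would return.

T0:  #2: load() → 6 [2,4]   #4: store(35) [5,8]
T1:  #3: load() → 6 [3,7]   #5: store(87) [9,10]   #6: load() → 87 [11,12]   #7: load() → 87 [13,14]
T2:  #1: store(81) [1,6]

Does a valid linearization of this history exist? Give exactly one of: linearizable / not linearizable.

linearizable

witness order: #2, #3, #1, #4, #5, #6, #7
after step 1 (#2 load() → 6): value 6
after step 2 (#3 load() → 6): value 6
after step 3 (#1 store(81)): value 81
after step 4 (#4 store(35)): value 35
after step 5 (#5 store(87)): value 87
after step 6 (#6 load() → 87): value 87
after step 7 (#7 load() → 87): value 87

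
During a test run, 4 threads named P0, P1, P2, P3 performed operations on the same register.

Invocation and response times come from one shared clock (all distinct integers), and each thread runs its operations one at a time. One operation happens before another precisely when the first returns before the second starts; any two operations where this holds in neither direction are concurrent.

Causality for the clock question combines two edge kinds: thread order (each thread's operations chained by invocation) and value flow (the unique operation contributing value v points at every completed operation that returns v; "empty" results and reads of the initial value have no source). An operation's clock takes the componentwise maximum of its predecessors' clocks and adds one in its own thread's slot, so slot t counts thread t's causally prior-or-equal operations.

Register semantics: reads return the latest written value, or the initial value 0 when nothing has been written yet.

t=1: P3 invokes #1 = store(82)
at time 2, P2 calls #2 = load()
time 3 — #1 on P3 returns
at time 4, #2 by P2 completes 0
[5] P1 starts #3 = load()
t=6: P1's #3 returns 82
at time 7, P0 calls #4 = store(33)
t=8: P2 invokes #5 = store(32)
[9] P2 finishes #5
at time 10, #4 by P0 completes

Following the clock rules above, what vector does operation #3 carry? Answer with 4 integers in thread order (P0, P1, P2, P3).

VC(#1, invoked at 1): no causal predecessors; +1 on P3 → (0, 0, 0, 1)
VC(#2, invoked at 2): no causal predecessors; +1 on P2 → (0, 0, 1, 0)
VC(#4, invoked at 7): no causal predecessors; +1 on P0 → (1, 0, 0, 0)
#5 (invocation 8): componentwise max over VC(#2)=(0, 0, 1, 0), +1 at P2, giving (0, 0, 2, 0)
#3 (invocation 5): componentwise max over VC(#1)=(0, 0, 0, 1), +1 at P1, giving (0, 1, 0, 1)
target: VC(#3) = (0, 1, 0, 1)

(0, 1, 0, 1)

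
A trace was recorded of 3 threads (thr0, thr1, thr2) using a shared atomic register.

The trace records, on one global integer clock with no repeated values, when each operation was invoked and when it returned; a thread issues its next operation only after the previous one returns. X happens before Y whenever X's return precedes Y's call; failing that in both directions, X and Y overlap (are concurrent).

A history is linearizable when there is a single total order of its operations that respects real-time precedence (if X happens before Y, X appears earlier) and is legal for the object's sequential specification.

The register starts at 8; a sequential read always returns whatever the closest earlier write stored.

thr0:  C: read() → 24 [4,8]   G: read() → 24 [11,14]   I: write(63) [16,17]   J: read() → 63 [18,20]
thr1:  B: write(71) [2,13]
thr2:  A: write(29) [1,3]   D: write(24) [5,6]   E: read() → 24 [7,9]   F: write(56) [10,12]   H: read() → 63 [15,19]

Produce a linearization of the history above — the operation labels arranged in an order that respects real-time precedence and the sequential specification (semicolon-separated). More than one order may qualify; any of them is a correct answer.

after step 1 (A write(29)): value 29
after step 2 (B write(71)): value 71
after step 3 (D write(24)): value 24
after step 4 (C read() → 24): value 24
after step 5 (E read() → 24): value 24
after step 6 (G read() → 24): value 24
after step 7 (F write(56)): value 56
after step 8 (I write(63)): value 63
after step 9 (H read() → 63): value 63
after step 10 (J read() → 63): value 63

A; B; D; C; E; G; F; I; H; J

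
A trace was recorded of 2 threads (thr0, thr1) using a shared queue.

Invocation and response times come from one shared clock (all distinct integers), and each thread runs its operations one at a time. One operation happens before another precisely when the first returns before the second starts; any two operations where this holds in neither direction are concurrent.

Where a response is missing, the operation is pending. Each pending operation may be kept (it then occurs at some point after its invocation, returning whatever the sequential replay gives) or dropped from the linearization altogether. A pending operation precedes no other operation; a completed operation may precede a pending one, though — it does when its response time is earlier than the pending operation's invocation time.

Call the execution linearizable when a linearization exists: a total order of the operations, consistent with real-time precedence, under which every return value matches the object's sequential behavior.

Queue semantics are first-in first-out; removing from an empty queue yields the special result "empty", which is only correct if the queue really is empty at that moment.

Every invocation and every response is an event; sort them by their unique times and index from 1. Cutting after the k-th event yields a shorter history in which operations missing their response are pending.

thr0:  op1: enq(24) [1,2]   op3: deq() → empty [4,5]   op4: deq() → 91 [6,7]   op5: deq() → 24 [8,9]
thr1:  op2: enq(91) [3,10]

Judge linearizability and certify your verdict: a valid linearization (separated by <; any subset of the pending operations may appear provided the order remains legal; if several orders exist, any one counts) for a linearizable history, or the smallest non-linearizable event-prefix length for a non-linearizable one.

not linearizable — minimal violating prefix: 5 events

the violation lands at event 5, op3's response at time 5: events 1..4 linearize, events 1..5 do not
the completed operations (2 total) allow one real-time order; the queue replay rejects it
completion choices over the 1 pending operation (op2) were checked; none helps
sample order op1, op3 (pending dropped) stalls at step 2 — op3 deq() → empty has no legal effect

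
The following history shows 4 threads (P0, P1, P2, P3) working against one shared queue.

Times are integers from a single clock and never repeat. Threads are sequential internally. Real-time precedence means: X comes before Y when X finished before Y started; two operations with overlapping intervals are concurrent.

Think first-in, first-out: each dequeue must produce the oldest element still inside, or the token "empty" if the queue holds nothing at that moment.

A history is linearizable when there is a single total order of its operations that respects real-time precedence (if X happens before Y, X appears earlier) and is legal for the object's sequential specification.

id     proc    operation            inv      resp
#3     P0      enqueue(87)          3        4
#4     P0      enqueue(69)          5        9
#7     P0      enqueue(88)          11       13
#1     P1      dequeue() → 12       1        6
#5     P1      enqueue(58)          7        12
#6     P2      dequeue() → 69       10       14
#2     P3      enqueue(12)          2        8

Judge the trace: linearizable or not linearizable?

the violation lands at event 14, #6's response at time 14: events 1..13 linearize, events 1..14 do not
the 7 completed operations admit 98 real-time orders; each fails the queue replay
take #1, #2, #3, #4, #5, #6, #7: step 1 already fails, because #1 dequeue() → 12 cannot occur there
take #1, #2, #3, #4, #5, #7, #6: step 1 already fails, because #1 dequeue() → 12 cannot occur there

not linearizable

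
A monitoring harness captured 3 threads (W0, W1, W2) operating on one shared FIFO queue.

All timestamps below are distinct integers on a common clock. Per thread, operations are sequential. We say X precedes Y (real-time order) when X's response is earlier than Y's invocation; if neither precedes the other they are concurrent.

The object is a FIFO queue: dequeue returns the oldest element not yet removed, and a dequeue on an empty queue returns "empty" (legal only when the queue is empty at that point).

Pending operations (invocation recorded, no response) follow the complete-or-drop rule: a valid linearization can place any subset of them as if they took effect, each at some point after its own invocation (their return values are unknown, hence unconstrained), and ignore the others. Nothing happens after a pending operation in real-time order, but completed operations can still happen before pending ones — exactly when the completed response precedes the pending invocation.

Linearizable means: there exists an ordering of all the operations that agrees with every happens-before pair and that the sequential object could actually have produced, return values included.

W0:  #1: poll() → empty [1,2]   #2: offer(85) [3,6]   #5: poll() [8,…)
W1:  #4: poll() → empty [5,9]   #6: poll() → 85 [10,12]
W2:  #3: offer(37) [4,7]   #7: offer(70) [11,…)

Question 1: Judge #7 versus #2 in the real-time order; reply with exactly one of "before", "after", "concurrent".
after

#7 spans [11,…), #2 spans [3,6]
resp(#2)=6 < inv(#7)=11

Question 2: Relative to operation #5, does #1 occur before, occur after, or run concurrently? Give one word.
before

#1 spans [1,2], #5 spans [8,…)
resp(#1)=2 < inv(#5)=8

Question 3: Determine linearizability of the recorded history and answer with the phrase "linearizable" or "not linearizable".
linearizable

witness order: #1, #4, #2, #3, #6
step 1: #1 poll() → empty — queue <>
step 2: #4 poll() → empty — queue <>
step 3: #2 offer(85) — queue <85>
step 4: #3 offer(37) — queue <85,37>
step 5: #6 poll() → 85 — queue <37>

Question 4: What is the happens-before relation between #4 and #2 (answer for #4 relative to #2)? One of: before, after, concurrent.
concurrent

#4 spans [5,9], #2 spans [3,6]
the intervals overlap in both directions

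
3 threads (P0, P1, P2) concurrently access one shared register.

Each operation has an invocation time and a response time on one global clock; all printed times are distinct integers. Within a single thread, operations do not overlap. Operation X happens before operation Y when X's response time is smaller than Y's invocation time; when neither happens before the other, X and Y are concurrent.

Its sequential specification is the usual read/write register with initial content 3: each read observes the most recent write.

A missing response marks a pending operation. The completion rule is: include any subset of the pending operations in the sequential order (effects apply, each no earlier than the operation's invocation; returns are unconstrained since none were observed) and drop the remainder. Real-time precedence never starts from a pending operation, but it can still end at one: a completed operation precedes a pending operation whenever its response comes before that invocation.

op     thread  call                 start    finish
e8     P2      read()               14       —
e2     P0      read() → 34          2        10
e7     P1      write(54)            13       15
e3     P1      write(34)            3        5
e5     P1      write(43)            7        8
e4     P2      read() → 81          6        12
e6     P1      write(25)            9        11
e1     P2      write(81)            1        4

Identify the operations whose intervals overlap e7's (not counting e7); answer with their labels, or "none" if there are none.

e7 spans [13,15]: anything still running between times 13 and 15 counts as concurrent
e1 [1,4]: before
e2 [2,10]: before
e3 [3,5]: before
e4 [6,12]: before
e5 [7,8]: before
e6 [9,11]: before
e8 [14,…): concurrent

e8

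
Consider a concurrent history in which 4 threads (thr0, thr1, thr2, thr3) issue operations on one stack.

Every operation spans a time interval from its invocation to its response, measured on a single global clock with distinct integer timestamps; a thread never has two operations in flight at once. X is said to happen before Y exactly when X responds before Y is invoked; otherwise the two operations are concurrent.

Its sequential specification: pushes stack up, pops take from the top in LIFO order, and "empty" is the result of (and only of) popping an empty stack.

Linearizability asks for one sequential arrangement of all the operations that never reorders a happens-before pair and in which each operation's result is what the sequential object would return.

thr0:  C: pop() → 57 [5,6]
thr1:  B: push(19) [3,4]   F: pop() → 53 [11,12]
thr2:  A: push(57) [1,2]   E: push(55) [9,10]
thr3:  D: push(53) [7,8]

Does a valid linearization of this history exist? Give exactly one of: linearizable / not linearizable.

not linearizable

through event 5 a valid linearization exists; event 6 (C responding at time 6) ends that
a single order respects real time; the 3 completed stack operations fail replay along it
for example A, B, C fails at step 3: C pop() → 57 is not legal there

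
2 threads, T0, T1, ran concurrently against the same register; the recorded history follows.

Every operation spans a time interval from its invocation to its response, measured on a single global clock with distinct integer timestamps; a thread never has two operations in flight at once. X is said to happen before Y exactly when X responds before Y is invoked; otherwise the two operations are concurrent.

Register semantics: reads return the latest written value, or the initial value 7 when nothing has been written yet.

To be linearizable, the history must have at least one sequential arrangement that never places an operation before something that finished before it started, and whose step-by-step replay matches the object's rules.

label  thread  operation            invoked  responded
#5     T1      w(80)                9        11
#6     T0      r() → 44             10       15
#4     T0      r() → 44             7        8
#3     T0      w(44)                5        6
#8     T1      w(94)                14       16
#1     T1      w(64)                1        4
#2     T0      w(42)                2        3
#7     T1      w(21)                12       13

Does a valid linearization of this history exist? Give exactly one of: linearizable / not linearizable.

a witness: #1, #2, #3, #4, #6, #5, #7, #8
after step 1 (#1 w(64)): value 64
after step 2 (#2 w(42)): value 42
after step 3 (#3 w(44)): value 44
after step 4 (#4 r() → 44): value 44
after step 5 (#6 r() → 44): value 44
after step 6 (#5 w(80)): value 80
after step 7 (#7 w(21)): value 21
after step 8 (#8 w(94)): value 94

linearizable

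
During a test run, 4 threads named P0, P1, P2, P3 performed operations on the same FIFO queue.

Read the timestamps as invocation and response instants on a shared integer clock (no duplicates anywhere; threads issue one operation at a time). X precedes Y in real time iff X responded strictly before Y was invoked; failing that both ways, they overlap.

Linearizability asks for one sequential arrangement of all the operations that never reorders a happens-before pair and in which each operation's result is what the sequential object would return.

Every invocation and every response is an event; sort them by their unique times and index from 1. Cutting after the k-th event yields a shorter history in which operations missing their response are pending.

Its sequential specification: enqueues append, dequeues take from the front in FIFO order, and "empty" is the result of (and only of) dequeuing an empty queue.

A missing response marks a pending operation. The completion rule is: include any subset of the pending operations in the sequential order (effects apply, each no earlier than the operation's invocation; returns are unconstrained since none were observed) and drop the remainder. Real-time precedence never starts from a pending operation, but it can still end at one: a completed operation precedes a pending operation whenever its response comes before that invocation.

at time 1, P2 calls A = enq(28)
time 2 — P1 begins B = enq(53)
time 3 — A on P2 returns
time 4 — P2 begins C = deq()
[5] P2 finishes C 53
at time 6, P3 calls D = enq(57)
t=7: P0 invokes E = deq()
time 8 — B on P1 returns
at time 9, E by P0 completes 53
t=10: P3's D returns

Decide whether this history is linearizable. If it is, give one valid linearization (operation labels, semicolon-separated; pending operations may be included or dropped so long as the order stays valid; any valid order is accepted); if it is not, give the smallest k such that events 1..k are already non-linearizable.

not linearizable — minimal violating prefix: 9 events

through event 8 a valid linearization exists; event 9 (E responding at time 9) ends that
4 completed operations, 4 real-time-consistent orders — every FIFO queue replay fails
completion choices over the 1 pending operation (D) were checked; none helps
for example A, B, C, E (pending dropped) fails at step 3: C deq() → 53 is not legal there
for example A, C, B, E (pending dropped) fails at step 2: C deq() → 53 is not legal there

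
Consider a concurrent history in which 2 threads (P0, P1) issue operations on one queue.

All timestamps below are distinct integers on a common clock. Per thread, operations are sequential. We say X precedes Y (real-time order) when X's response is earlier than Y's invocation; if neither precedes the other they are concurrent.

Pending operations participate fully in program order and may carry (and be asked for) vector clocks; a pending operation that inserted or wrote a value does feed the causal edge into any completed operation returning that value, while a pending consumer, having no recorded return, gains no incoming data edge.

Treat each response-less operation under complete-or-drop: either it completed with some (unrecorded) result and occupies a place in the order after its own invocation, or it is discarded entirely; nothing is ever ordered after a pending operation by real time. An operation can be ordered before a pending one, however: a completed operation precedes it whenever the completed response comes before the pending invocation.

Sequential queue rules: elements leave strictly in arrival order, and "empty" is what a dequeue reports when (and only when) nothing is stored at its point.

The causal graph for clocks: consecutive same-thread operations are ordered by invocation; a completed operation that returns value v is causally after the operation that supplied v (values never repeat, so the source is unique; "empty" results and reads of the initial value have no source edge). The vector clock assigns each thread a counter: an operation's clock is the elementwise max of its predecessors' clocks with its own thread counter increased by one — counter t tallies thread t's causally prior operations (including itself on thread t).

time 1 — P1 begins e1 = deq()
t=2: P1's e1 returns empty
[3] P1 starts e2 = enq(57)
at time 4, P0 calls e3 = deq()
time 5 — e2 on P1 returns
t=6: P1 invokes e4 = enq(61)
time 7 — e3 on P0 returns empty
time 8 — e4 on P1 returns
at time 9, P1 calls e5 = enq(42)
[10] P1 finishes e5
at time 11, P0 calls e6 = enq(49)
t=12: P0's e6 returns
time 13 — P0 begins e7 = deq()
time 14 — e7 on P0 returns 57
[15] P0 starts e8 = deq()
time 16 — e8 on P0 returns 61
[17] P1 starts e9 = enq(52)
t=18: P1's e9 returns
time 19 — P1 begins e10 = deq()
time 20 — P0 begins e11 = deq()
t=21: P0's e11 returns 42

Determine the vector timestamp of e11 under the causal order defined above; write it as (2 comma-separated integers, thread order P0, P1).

(5, 4)

e1 (invocation 1): nothing precedes it; P1's component alone gives (0, 1)
e3 (invocation 4): nothing precedes it; P0's component alone gives (1, 0)
merge at e2 (invoked 3): VC(e1)=(0, 1), own-thread bump on P1 → (0, 2)
merge at e6 (invoked 11): VC(e3)=(1, 0), own-thread bump on P0 → (2, 0)
merge at e4 (invoked 6): VC(e2)=(0, 2), own-thread bump on P1 → (0, 3)
merge at e5 (invoked 9): VC(e4)=(0, 3), own-thread bump on P1 → (0, 4)
merge at e9 (invoked 17): VC(e5)=(0, 4), own-thread bump on P1 → (0, 5)
merge at e7 (invoked 13): VC(e2)=(0, 2), VC(e6)=(2, 0), own-thread bump on P0 → (3, 2)
merge at e10 (invoked 19): VC(e9)=(0, 5), own-thread bump on P1 → (0, 6)
merge at e8 (invoked 15): VC(e4)=(0, 3), VC(e7)=(3, 2), own-thread bump on P0 → (4, 3)
merge at e11 (invoked 20): VC(e5)=(0, 4), VC(e8)=(4, 3), own-thread bump on P0 → (5, 4)
target: VC(e11) = (5, 4)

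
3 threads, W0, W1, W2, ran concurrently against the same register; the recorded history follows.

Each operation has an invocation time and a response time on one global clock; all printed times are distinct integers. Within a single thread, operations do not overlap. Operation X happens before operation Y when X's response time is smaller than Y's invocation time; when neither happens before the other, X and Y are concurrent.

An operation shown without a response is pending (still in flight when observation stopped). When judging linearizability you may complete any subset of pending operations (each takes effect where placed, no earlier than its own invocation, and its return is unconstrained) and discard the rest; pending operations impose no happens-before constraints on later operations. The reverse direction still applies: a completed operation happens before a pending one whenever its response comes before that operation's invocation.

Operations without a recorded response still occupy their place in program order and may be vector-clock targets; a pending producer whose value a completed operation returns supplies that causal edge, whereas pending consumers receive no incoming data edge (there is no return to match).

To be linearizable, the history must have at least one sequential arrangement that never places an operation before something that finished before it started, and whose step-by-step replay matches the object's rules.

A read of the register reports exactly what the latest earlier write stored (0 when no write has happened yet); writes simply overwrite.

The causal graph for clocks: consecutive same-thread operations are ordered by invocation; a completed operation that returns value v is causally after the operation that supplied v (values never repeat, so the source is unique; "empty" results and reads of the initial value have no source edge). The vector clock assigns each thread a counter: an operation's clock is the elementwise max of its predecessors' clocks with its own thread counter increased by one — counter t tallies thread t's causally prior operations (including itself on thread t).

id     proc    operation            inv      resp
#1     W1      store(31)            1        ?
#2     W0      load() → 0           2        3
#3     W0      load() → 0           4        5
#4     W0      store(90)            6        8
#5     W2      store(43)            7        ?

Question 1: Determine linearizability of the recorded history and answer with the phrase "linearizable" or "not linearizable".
linearizable

witness order: #2, #3, #1, #4
after step 1 (#2 load() → 0): value 0
after step 2 (#3 load() → 0): value 0
after step 3 (#1 store(31) (pending, included)): value 31
after step 4 (#4 store(90)): value 90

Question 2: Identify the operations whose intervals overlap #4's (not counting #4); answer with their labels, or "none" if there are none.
Answer: #1, #5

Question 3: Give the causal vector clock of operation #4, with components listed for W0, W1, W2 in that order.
Answer: (3, 0, 0)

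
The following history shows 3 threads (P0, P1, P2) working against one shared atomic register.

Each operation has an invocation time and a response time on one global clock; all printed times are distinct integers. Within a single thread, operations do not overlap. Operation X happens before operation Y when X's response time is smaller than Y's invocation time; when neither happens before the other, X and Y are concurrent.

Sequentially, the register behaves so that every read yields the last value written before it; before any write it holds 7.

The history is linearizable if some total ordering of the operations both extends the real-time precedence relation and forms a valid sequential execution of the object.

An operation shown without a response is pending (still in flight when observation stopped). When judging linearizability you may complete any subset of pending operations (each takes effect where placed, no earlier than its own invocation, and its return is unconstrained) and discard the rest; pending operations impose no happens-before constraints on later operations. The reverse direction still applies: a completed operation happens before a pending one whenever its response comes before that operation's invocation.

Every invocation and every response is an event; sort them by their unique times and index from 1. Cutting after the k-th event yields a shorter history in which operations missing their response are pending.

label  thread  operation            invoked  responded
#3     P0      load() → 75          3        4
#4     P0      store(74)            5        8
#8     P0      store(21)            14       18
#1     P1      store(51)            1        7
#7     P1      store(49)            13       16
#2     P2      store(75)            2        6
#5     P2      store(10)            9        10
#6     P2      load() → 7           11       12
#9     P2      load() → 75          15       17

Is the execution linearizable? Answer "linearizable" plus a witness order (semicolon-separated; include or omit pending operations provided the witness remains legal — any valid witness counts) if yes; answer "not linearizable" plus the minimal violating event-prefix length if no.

not linearizable — minimal violating prefix: 12 events

events 1..11 are fine; event 12 — the response of #6 at time 12 — makes the prefix non-linearizable
12 orders of the 6 completed atomic register ops respect real time; none is legal
for example #1, #2, #3, #4, #5, #6 fails at step 6: #6 load() → 7 is not legal there
for example #1, #3, #2, #4, #5, #6 fails at step 2: #3 load() → 75 is not legal there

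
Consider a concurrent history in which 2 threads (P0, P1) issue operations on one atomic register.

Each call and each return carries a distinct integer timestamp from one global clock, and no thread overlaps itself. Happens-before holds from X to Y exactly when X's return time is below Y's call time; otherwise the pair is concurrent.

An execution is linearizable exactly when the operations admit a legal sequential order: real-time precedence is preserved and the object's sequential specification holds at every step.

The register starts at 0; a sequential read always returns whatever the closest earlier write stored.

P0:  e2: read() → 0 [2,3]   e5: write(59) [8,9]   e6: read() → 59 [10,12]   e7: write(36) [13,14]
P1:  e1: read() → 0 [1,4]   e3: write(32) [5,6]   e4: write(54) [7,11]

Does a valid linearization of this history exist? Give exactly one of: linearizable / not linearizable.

linearizable

witness order: e1, e2, e3, e4, e5, e6, e7
after step 1 (e1 read() → 0): value 0
after step 2 (e2 read() → 0): value 0
after step 3 (e3 write(32)): value 32
after step 4 (e4 write(54)): value 54
after step 5 (e5 write(59)): value 59
after step 6 (e6 read() → 59): value 59
after step 7 (e7 write(36)): value 36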